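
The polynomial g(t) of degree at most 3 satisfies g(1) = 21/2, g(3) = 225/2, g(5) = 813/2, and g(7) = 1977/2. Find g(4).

459/2

Forward differences of the values at t = 1, 3, 5, 7:
  g  : 21/2  225/2  813/2  1977/2
  Δ  : 102  294  582
  Δ^2: 192  288
  Δ^3: 96
The third differences are constant, confirming degree 3.
Interpolating (Newton forward form) and evaluating at t = 4 gives g(4) = 459/2.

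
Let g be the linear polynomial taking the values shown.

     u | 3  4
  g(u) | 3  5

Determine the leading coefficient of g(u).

Write g(u) = au + b. Substituting each data point gives a linear system:
  3a + b = 3
  4a + b = 5
Solving the system yields a = 2, b = -3.
So g(u) = 2u - 3.
The leading coefficient is 2.

2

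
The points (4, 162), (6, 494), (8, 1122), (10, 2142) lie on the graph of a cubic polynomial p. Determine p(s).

Using the Lagrange interpolation formula with nodes 4, 6, 8, 10:
  L_0(s) = (s - 6)(s - 8)(s - 10) / -48
  L_1(s) = (s - 4)(s - 8)(s - 10) / 16
  L_2(s) = (s - 4)(s - 6)(s - 10) / -16
  L_3(s) = (s - 4)(s - 6)(s - 8) / 48
Then p(s) = 162·L_0(s) + 494·L_1(s) + 1122·L_2(s) + 2142·L_3(s).
Expanding and collecting terms gives p(s) = 2s^3 + s^2 + 4s + 2.
Check: p(6) = 494. ✓

p(s) = 2s^3 + s^2 + 4s + 2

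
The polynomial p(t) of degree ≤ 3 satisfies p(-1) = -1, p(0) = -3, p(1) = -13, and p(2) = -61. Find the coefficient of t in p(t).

-1

Write p(t) = at^3 + bt^2 + ct + d. Substituting each data point gives a linear system:
  -a + b - c + d = -1
  d = -3
  a + b + c + d = -13
  8a + 4b + 2c + d = -61
Solving the system yields a = -5, b = -4, c = -1, d = -3.
So p(t) = -5t^3 - 4t^2 - t - 3.
The coefficient of t is -1.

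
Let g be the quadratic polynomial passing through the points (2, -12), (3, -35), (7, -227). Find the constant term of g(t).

Write g(t) = at^2 + bt + c. Substituting each data point gives a linear system:
  4a + 2b + c = -12
  9a + 3b + c = -35
  49a + 7b + c = -227
Solving the system yields a = -5, b = 2, c = 4.
So g(t) = -5t^2 + 2t + 4.
The constant term is 4.

4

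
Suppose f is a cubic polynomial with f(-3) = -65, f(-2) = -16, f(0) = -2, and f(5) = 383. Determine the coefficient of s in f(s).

-3

Write f(s) = as^3 + bs^2 + cs + d. Substituting each data point gives a linear system:
  -27a + 9b - 3c + d = -65
  -8a + 4b - 2c + d = -16
  d = -2
  125a + 25b + 5c + d = 383
Solving the system yields a = 3, b = 1, c = -3, d = -2.
So f(s) = 3s^3 + s^2 - 3s - 2.
The coefficient of s is -3.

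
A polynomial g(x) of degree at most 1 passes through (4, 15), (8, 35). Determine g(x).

Write g(x) = ax + b. Substituting each data point gives a linear system:
  4a + b = 15
  8a + b = 35
Solving the system yields a = 5, b = -5.
So g(x) = 5x - 5.
Check: g(4) = 15. ✓

g(x) = 5x - 5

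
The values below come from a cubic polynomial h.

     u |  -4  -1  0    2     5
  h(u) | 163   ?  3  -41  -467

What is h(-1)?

7

The 4 known points determine the degree-3 polynomial uniquely.
Write h(u) = au^3 + bu^2 + cu + d. Substituting each data point gives a linear system:
  -64a + 16b - 4c + d = 163
  d = 3
  8a + 4b + 2c + d = -41
  125a + 25b + 5c + d = -467
Solving the system yields a = -3, b = -3, c = -4, d = 3.
So h(u) = -3u^3 - 3u^2 - 4u + 3.
Then h(-1) = 7.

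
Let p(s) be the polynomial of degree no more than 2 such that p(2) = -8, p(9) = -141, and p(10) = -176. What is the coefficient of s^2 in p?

Write p(s) = as^2 + bs + c. Substituting each data point gives a linear system:
  4a + 2b + c = -8
  81a + 9b + c = -141
  100a + 10b + c = -176
Solving the system yields a = -2, b = 3, c = -6.
So p(s) = -2s^2 + 3s - 6.
The leading coefficient is -2.

-2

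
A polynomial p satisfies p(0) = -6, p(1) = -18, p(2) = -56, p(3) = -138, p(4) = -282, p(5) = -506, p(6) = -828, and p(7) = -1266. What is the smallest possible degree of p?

3

Forward differences of the values at t = 0, 1, 2, 3, 4, 5, 6, 7:
  p  : -6  -18  -56  -138  -282  -506  -828  -1266
  Δ  : -12  -38  -82  -144  -224  -322  -438
  Δ^2: -26  -44  -62  -80  -98  -116
  Δ^3: -18  -18  -18  -18  -18
  Δ^4: 0  0  0  0
  Δ^5: 0  0  0
  Δ^6: 0  0
  Δ^7: 0
The third differences are constant (-18) and nonzero, while all higher differences vanish, so the minimal degree is 3.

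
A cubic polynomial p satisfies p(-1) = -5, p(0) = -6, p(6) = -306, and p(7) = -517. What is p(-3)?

Using the Lagrange interpolation formula with nodes -1, 0, 6, 7:
  L_0(t) = t(t - 6)(t - 7) / -56
  L_1(t) = (t + 1)(t - 6)(t - 7) / 42
  L_2(t) = (t + 1)t(t - 7) / -42
  L_3(t) = (t + 1)t(t - 6) / 56
Then p(t) = -5·L_0(t) - 6·L_1(t) - 306·L_2(t) - 517·L_3(t).
Expanding and collecting terms gives p(t) = -2t^3 + 3t^2 + 4t - 6.
Evaluating at t = -3: p(-3) = 63.

63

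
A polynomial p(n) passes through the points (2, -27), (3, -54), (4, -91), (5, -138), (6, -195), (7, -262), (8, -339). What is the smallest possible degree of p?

2

Forward differences of the values at n = 2, 3, 4, 5, 6, 7, 8:
  p  : -27  -54  -91  -138  -195  -262  -339
  Δ  : -27  -37  -47  -57  -67  -77
  Δ^2: -10  -10  -10  -10  -10
  Δ^3: 0  0  0  0
  Δ^4: 0  0  0
  Δ^5: 0  0
  Δ^6: 0
The second differences are constant (-10) and nonzero, while all higher differences vanish, so the minimal degree is 2.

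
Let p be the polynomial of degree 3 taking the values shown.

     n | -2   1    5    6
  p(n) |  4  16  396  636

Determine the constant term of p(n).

6

Write p(n) = an^3 + bn^2 + cn + d. Substituting each data point gives a linear system:
  -8a + 4b - 2c + d = 4
  a + b + c + d = 16
  125a + 25b + 5c + d = 396
  216a + 36b + 6c + d = 636
Solving the system yields a = 2, b = 5, c = 3, d = 6.
So p(n) = 2n^3 + 5n^2 + 3n + 6.
The constant term is 6.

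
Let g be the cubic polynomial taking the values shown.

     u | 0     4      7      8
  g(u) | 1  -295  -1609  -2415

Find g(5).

Write g(u) = au^3 + bu^2 + cu + d. Substituting each data point gives a linear system:
  d = 1
  64a + 16b + 4c + d = -295
  343a + 49b + 7c + d = -1609
  512a + 64b + 8c + d = -2415
Solving the system yields a = -5, b = 3, c = -6, d = 1.
So g(u) = -5u³ + 3u² - 6u + 1.
Then g(5) = -579.

-579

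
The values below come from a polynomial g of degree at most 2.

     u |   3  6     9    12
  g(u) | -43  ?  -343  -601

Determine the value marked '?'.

The 3 known points determine the degree-2 polynomial uniquely.
Write g(u) = au^2 + bu + c. Substituting each data point gives a linear system:
  9a + 3b + c = -43
  81a + 9b + c = -343
  144a + 12b + c = -601
Solving the system yields a = -4, b = -2, c = -1.
So g(u) = -4u² - 2u - 1.
Then g(6) = -157.

-157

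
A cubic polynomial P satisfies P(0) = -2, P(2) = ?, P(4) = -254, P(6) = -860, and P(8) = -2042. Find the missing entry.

On equispaced nodes a degree-3 polynomial has vanishing fourth forward difference, so
  P(0) - 4·P(2) + 6·P(4) - 4·P(6) + P(8) = 0.
Substituting the known values and solving for P(2):
  -4·P(2) = 128
  P(2) = -32.

-32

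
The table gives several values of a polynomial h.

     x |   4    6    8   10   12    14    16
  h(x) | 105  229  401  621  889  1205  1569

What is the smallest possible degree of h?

Forward differences of the values at x = 4, 6, 8, 10, 12, 14, 16:
  h  : 105  229  401  621  889  1205  1569
  Δ  : 124  172  220  268  316  364
  Δ^2: 48  48  48  48  48
  Δ^3: 0  0  0  0
  Δ^4: 0  0  0
  Δ^5: 0  0
  Δ^6: 0
The second differences are constant (48) and nonzero, while all higher differences vanish, so the minimal degree is 2.

2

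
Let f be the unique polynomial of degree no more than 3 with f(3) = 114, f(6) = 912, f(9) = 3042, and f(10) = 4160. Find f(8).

Using the Lagrange interpolation formula with nodes 3, 6, 9, 10:
  L_0(t) = (t - 6)(t - 9)(t - 10) / -126
  L_1(t) = (t - 3)(t - 9)(t - 10) / 36
  L_2(t) = (t - 3)(t - 6)(t - 10) / -18
  L_3(t) = (t - 3)(t - 6)(t - 9) / 28
Then f(t) = 114·L_0(t) + 912·L_1(t) + 3042·L_2(t) + 4160·L_3(t).
Expanding and collecting terms gives f(t) = 4t³ + 2t² - 4t.
Evaluating at t = 8: f(8) = 2144.

2144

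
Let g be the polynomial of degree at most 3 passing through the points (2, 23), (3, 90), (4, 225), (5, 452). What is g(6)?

795

Write g(t) = at^3 + bt^2 + ct + d. Substituting each data point gives a linear system:
  8a + 4b + 2c + d = 23
  27a + 9b + 3c + d = 90
  64a + 16b + 4c + d = 225
  125a + 25b + 5c + d = 452
Solving the system yields a = 4, b = -2, c = 1, d = -3.
So g(t) = 4t^3 - 2t^2 + t - 3.
Then g(6) = 795.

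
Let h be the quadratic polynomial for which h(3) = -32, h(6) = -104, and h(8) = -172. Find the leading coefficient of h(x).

Write h(x) = ax^2 + bx + c. Substituting each data point gives a linear system:
  9a + 3b + c = -32
  36a + 6b + c = -104
  64a + 8b + c = -172
Solving the system yields a = -2, b = -6, c = 4.
So h(x) = -2x^2 - 6x + 4.
The leading coefficient is -2.

-2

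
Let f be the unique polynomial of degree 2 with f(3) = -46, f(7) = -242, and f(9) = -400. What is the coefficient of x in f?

Write f(x) = ax^2 + bx + c. Substituting each data point gives a linear system:
  9a + 3b + c = -46
  49a + 7b + c = -242
  81a + 9b + c = -400
Solving the system yields a = -5, b = 1, c = -4.
So f(x) = -5x^2 + x - 4.
The coefficient of x is 1.

1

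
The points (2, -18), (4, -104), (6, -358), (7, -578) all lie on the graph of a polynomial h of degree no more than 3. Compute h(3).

Using the Lagrange interpolation formula with nodes 2, 4, 6, 7:
  L_0(t) = (t - 4)(t - 6)(t - 7) / -40
  L_1(t) = (t - 2)(t - 6)(t - 7) / 12
  L_2(t) = (t - 2)(t - 4)(t - 7) / -8
  L_3(t) = (t - 2)(t - 4)(t - 6) / 15
Then h(t) = -18·L_0(t) - 104·L_1(t) - 358·L_2(t) - 578·L_3(t).
Expanding and collecting terms gives h(t) = -2t^3 + 3t^2 - 5t - 4.
Evaluating at t = 3: h(3) = -46.

-46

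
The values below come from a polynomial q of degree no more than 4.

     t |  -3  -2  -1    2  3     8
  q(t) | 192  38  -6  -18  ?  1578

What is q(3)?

The 5 known points determine the degree-4 polynomial uniquely.
Write q(t) = at^4 + bt^3 + ct^2 + dt + e. Substituting each data point gives a linear system:
  81a - 27b + 9c - 3d + e = 192
  16a - 8b + 4c - 2d + e = 38
  a - b + c - d + e = -6
  16a + 8b + 4c + 2d + e = -18
  4096a + 512b + 64c + 8d + e = 1578
Solving the system yields a = 1, b = -5, c = 0, d = 6, e = -6.
So q(t) = t⁴ - 5t³ + 6t - 6.
Then q(3) = -42.

-42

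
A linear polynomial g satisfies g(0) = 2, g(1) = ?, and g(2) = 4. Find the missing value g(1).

3

The 2 known points determine the degree-1 polynomial uniquely.
Write g(s) = as + b. Substituting each data point gives a linear system:
  b = 2
  2a + b = 4
Solving the system yields a = 1, b = 2.
So g(s) = s + 2.
Then g(1) = 3.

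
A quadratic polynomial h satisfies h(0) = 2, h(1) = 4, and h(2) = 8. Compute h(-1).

2

Write h(s) = as^2 + bs + c. Substituting each data point gives a linear system:
  c = 2
  a + b + c = 4
  4a + 2b + c = 8
Solving the system yields a = 1, b = 1, c = 2.
So h(s) = s² + s + 2.
Then h(-1) = 2.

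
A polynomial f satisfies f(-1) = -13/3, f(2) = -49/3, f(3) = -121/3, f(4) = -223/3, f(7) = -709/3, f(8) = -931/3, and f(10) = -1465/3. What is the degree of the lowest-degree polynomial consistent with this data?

2

Divided differences on the nodes -1, 2, 3, 4, 7, 8, 10:
  order 0: -13/3  -49/3  -121/3  -223/3  -709/3  -931/3  -1465/3
  order 1: -4  -24  -34  -54  -74  -89
  order 2: -5  -5  -5  -5  -5
  order 3: 0  0  0  0
  order 4: 0  0  0
  order 5: 0  0
  order 6: 0
The order-2 divided differences are all -5 (nonzero) and every higher order vanishes, so the data lies on a polynomial of degree exactly 2.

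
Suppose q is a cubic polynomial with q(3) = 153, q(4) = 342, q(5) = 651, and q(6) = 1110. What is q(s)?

q(s) = 5s^3 + 4s + 6

Using the Lagrange interpolation formula with nodes 3, 4, 5, 6:
  L_0(s) = (s - 4)(s - 5)(s - 6) / -6
  L_1(s) = (s - 3)(s - 5)(s - 6) / 2
  L_2(s) = (s - 3)(s - 4)(s - 6) / -2
  L_3(s) = (s - 3)(s - 4)(s - 5) / 6
Then q(s) = 153·L_0(s) + 342·L_1(s) + 651·L_2(s) + 1110·L_3(s).
Expanding and collecting terms gives q(s) = 5s³ + 4s + 6.
Check: q(6) = 1110. ✓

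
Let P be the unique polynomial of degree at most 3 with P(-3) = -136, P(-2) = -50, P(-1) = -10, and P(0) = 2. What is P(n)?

Write P(n) = an^3 + bn^2 + cn + d. Substituting each data point gives a linear system:
  -27a + 9b - 3c + d = -136
  -8a + 4b - 2c + d = -50
  -a + b - c + d = -10
  d = 2
Solving the system yields a = 3, b = -5, c = 4, d = 2.
So P(n) = 3n^3 - 5n^2 + 4n + 2.
Check: P(-3) = -136. ✓

P(n) = 3n^3 - 5n^2 + 4n + 2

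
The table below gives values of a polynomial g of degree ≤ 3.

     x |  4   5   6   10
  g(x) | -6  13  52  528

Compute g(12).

1042

Write g(x) = ax^3 + bx^2 + cx + d. Substituting each data point gives a linear system:
  64a + 16b + 4c + d = -6
  125a + 25b + 5c + d = 13
  216a + 36b + 6c + d = 52
  1000a + 100b + 10c + d = 528
Solving the system yields a = 1, b = -5, c = 3, d = -2.
So g(x) = x³ - 5x² + 3x - 2.
Then g(12) = 1042.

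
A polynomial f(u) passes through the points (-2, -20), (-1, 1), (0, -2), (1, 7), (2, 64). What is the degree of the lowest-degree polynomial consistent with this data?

3

Forward differences of the values at u = -2, -1, 0, 1, 2:
  f  : -20  1  -2  7  64
  Δ  : 21  -3  9  57
  Δ^2: -24  12  48
  Δ^3: 36  36
  Δ^4: 0
The third differences are constant (36) and nonzero, while all higher differences vanish, so the minimal degree is 3.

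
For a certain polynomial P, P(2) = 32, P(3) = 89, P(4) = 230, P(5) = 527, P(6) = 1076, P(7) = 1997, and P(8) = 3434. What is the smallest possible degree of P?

4

Forward differences of the values at n = 2, 3, 4, 5, 6, 7, 8:
  P  : 32  89  230  527  1076  1997  3434
  Δ  : 57  141  297  549  921  1437
  Δ^2: 84  156  252  372  516
  Δ^3: 72  96  120  144
  Δ^4: 24  24  24
  Δ^5: 0  0
  Δ^6: 0
The fourth differences are constant (24) and nonzero, while all higher differences vanish, so the minimal degree is 4.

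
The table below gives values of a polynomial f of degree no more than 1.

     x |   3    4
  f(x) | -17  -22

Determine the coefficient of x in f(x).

-5

Write f(x) = ax + b. Substituting each data point gives a linear system:
  3a + b = -17
  4a + b = -22
Solving the system yields a = -5, b = -2.
So f(x) = -5x - 2.
The leading coefficient is -5.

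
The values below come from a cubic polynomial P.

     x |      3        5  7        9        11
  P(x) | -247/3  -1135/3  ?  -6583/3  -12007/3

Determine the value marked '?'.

-3103/3

The 4 known points determine the degree-3 polynomial uniquely.
Write P(x) = ax^3 + bx^2 + cx + d. Substituting each data point gives a linear system:
  27a + 9b + 3c + d = -247/3
  125a + 25b + 5c + d = -1135/3
  729a + 81b + 9c + d = -6583/3
  1331a + 121b + 11c + d = -12007/3
Solving the system yields a = -3, b = 0, c = -1, d = 5/3.
So P(x) = -3x^3 - x + 5/3.
Then P(7) = -3103/3.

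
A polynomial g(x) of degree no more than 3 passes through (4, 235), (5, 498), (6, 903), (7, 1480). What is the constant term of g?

Write g(x) = ax^3 + bx^2 + cx + d. Substituting each data point gives a linear system:
  64a + 16b + 4c + d = 235
  125a + 25b + 5c + d = 498
  216a + 36b + 6c + d = 903
  343a + 49b + 7c + d = 1480
Solving the system yields a = 5, b = -4, c = -6, d = 3.
So g(x) = 5x^3 - 4x^2 - 6x + 3.
The constant term is 3.

3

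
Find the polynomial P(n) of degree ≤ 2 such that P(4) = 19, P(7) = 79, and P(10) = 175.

P(n) = 2n^2 - 2n - 5

Write P(n) = an^2 + bn + c. Substituting each data point gives a linear system:
  16a + 4b + c = 19
  49a + 7b + c = 79
  100a + 10b + c = 175
Solving the system yields a = 2, b = -2, c = -5.
So P(n) = 2n² - 2n - 5.
Check: P(7) = 79. ✓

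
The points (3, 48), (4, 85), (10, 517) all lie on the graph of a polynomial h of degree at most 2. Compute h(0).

Write h(x) = ax^2 + bx + c. Substituting each data point gives a linear system:
  9a + 3b + c = 48
  16a + 4b + c = 85
  100a + 10b + c = 517
Solving the system yields a = 5, b = 2, c = -3.
So h(x) = 5x^2 + 2x - 3.
Then h(0) = -3.

-3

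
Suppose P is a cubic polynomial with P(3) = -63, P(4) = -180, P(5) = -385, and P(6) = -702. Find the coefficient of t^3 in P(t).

-4

Write P(t) = at^3 + bt^2 + ct + d. Substituting each data point gives a linear system:
  27a + 9b + 3c + d = -63
  64a + 16b + 4c + d = -180
  125a + 25b + 5c + d = -385
  216a + 36b + 6c + d = -702
Solving the system yields a = -4, b = 4, c = 3, d = 0.
So P(t) = -4t³ + 4t² + 3t.
The leading coefficient is -4.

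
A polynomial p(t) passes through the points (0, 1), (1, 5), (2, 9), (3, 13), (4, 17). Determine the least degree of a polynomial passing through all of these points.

1

Forward differences of the values at t = 0, 1, 2, 3, 4:
  p  : 1  5  9  13  17
  Δ  : 4  4  4  4
  Δ^2: 0  0  0
  Δ^3: 0  0
  Δ^4: 0
The first differences are constant (4) and nonzero, while all higher differences vanish, so the minimal degree is 1.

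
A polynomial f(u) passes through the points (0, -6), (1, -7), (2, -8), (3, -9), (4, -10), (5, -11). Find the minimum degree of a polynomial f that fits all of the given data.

Forward differences of the values at u = 0, 1, 2, 3, 4, 5:
  f  : -6  -7  -8  -9  -10  -11
  Δ  : -1  -1  -1  -1  -1
  Δ^2: 0  0  0  0
  Δ^3: 0  0  0
  Δ^4: 0  0
  Δ^5: 0
The first differences are constant (-1) and nonzero, while all higher differences vanish, so the minimal degree is 1.

1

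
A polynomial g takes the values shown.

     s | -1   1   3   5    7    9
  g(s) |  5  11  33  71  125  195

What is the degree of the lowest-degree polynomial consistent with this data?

2

Forward differences of the values at s = -1, 1, 3, 5, 7, 9:
  g  : 5  11  33  71  125  195
  Δ  : 6  22  38  54  70
  Δ^2: 16  16  16  16
  Δ^3: 0  0  0
  Δ^4: 0  0
  Δ^5: 0
The second differences are constant (16) and nonzero, while all higher differences vanish, so the minimal degree is 2.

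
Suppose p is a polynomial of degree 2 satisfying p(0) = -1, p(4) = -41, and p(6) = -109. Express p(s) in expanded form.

p(s) = -4s^2 + 6s - 1

Using the Lagrange interpolation formula with nodes 0, 4, 6:
  L_0(s) = (s - 4)(s - 6) / 24
  L_1(s) = s(s - 6) / -8
  L_2(s) = s(s - 4) / 12
Then p(s) = -1·L_0(s) - 41·L_1(s) - 109·L_2(s).
Expanding and collecting terms gives p(s) = -4s^2 + 6s - 1.
Check: p(4) = -41. ✓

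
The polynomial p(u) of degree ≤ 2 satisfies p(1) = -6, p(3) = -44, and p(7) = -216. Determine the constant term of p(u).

Write p(u) = au^2 + bu + c. Substituting each data point gives a linear system:
  a + b + c = -6
  9a + 3b + c = -44
  49a + 7b + c = -216
Solving the system yields a = -4, b = -3, c = 1.
So p(u) = -4u^2 - 3u + 1.
The constant term is 1.

1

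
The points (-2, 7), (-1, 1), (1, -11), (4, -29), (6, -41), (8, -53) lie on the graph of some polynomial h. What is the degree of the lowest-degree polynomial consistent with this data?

Divided differences on the nodes -2, -1, 1, 4, 6, 8:
  order 0: 7  1  -11  -29  -41  -53
  order 1: -6  -6  -6  -6  -6
  order 2: 0  0  0  0
  order 3: 0  0  0
  order 4: 0  0
  order 5: 0
The order-1 divided differences are all -6 (nonzero) and every higher order vanishes, so the data lies on a polynomial of degree exactly 1.

1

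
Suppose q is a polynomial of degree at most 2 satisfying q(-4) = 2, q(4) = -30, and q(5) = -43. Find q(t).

q(t) = -t^2 - 4t + 2

Using the Lagrange interpolation formula with nodes -4, 4, 5:
  L_0(t) = (t - 4)(t - 5) / 72
  L_1(t) = (t + 4)(t - 5) / -8
  L_2(t) = (t + 4)(t - 4) / 9
Then q(t) = 2·L_0(t) - 30·L_1(t) - 43·L_2(t).
Expanding and collecting terms gives q(t) = -t^2 - 4t + 2.
Check: q(4) = -30. ✓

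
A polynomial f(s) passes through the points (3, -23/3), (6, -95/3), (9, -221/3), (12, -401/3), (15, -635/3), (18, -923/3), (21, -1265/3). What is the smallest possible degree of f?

Forward differences of the values at s = 3, 6, 9, 12, 15, 18, 21:
  f  : -23/3  -95/3  -221/3  -401/3  -635/3  -923/3  -1265/3
  Δ  : -24  -42  -60  -78  -96  -114
  Δ^2: -18  -18  -18  -18  -18
  Δ^3: 0  0  0  0
  Δ^4: 0  0  0
  Δ^5: 0  0
  Δ^6: 0
The second differences are constant (-18) and nonzero, while all higher differences vanish, so the minimal degree is 2.

2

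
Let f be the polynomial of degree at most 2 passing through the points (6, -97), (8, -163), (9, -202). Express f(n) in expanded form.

Write f(n) = an^2 + bn + c. Substituting each data point gives a linear system:
  36a + 6b + c = -97
  64a + 8b + c = -163
  81a + 9b + c = -202
Solving the system yields a = -2, b = -5, c = 5.
So f(n) = -2n² - 5n + 5.
Check: f(9) = -202. ✓

f(n) = -2n^2 - 5n + 5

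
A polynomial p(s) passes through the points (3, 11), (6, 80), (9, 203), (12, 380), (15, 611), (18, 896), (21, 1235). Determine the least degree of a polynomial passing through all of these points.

Forward differences of the values at s = 3, 6, 9, 12, 15, 18, 21:
  p  : 11  80  203  380  611  896  1235
  Δ  : 69  123  177  231  285  339
  Δ^2: 54  54  54  54  54
  Δ^3: 0  0  0  0
  Δ^4: 0  0  0
  Δ^5: 0  0
  Δ^6: 0
The second differences are constant (54) and nonzero, while all higher differences vanish, so the minimal degree is 2.

2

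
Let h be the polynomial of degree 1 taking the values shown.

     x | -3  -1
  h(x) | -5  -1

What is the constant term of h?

1

Write h(x) = ax + b. Substituting each data point gives a linear system:
  -3a + b = -5
  -a + b = -1
Solving the system yields a = 2, b = 1.
So h(x) = 2x + 1.
The constant term is 1.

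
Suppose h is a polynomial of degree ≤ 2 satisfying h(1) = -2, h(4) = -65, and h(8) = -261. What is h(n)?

Using the Lagrange interpolation formula with nodes 1, 4, 8:
  L_0(n) = (n - 4)(n - 8) / 21
  L_1(n) = (n - 1)(n - 8) / -12
  L_2(n) = (n - 1)(n - 4) / 28
Then h(n) = -2·L_0(n) - 65·L_1(n) - 261·L_2(n).
Expanding and collecting terms gives h(n) = -4n² - n + 3.
Check: h(8) = -261. ✓

h(n) = -4n^2 - n + 3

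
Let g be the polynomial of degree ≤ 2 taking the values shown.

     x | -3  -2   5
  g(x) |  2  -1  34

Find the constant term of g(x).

-1

Write g(x) = ax^2 + bx + c. Substituting each data point gives a linear system:
  9a - 3b + c = 2
  4a - 2b + c = -1
  25a + 5b + c = 34
Solving the system yields a = 1, b = 2, c = -1.
So g(x) = x² + 2x - 1.
The constant term is -1.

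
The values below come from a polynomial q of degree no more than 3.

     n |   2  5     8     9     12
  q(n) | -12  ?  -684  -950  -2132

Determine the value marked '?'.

-186

The 4 known points determine the degree-3 polynomial uniquely.
Write q(n) = an^3 + bn^2 + cn + d. Substituting each data point gives a linear system:
  8a + 4b + 2c + d = -12
  512a + 64b + 8c + d = -684
  729a + 81b + 9c + d = -950
  1728a + 144b + 12c + d = -2132
Solving the system yields a = -1, b = -3, c = 2, d = 4.
So q(n) = -n^3 - 3n^2 + 2n + 4.
Then q(5) = -186.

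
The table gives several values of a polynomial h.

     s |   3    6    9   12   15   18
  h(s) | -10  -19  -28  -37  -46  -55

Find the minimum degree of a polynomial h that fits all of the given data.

1

Forward differences of the values at s = 3, 6, 9, 12, 15, 18:
  h  : -10  -19  -28  -37  -46  -55
  Δ  : -9  -9  -9  -9  -9
  Δ^2: 0  0  0  0
  Δ^3: 0  0  0
  Δ^4: 0  0
  Δ^5: 0
The first differences are constant (-9) and nonzero, while all higher differences vanish, so the minimal degree is 1.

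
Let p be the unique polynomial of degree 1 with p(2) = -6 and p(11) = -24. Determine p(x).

p(x) = -2x - 2

Write p(x) = ax + b. Substituting each data point gives a linear system:
  2a + b = -6
  11a + b = -24
Solving the system yields a = -2, b = -2.
So p(x) = -2x - 2.
Check: p(2) = -6. ✓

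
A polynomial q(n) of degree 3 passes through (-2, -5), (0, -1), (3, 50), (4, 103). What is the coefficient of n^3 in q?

1

Write q(n) = an^3 + bn^2 + cn + d. Substituting each data point gives a linear system:
  -8a + 4b - 2c + d = -5
  d = -1
  27a + 9b + 3c + d = 50
  64a + 16b + 4c + d = 103
Solving the system yields a = 1, b = 2, c = 2, d = -1.
So q(n) = n^3 + 2n^2 + 2n - 1.
The leading coefficient is 1.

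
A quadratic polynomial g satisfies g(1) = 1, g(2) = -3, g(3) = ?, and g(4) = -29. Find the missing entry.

-13

The 3 known points determine the degree-2 polynomial uniquely.
Write g(u) = au^2 + bu + c. Substituting each data point gives a linear system:
  a + b + c = 1
  4a + 2b + c = -3
  16a + 4b + c = -29
Solving the system yields a = -3, b = 5, c = -1.
So g(u) = -3u^2 + 5u - 1.
Then g(3) = -13.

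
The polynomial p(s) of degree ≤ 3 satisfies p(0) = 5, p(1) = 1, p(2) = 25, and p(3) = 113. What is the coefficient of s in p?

Write p(s) = as^3 + bs^2 + cs + d. Substituting each data point gives a linear system:
  d = 5
  a + b + c + d = 1
  8a + 4b + 2c + d = 25
  27a + 9b + 3c + d = 113
Solving the system yields a = 6, b = -4, c = -6, d = 5.
So p(s) = 6s^3 - 4s^2 - 6s + 5.
The coefficient of s is -6.

-6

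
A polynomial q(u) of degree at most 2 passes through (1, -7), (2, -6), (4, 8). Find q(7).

59

Using the Lagrange interpolation formula with nodes 1, 2, 4:
  L_0(u) = (u - 2)(u - 4) / 3
  L_1(u) = (u - 1)(u - 4) / -2
  L_2(u) = (u - 1)(u - 2) / 6
Then q(u) = -7·L_0(u) - 6·L_1(u) + 8·L_2(u).
Expanding and collecting terms gives q(u) = 2u^2 - 5u - 4.
Evaluating at u = 7: q(7) = 59.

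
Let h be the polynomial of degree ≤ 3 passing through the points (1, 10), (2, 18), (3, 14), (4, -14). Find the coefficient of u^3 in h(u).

Write h(u) = au^3 + bu^2 + cu + d. Substituting each data point gives a linear system:
  a + b + c + d = 10
  8a + 4b + 2c + d = 18
  27a + 9b + 3c + d = 14
  64a + 16b + 4c + d = -14
Solving the system yields a = -2, b = 6, c = 4, d = 2.
So h(u) = -2u³ + 6u² + 4u + 2.
The leading coefficient is -2.

-2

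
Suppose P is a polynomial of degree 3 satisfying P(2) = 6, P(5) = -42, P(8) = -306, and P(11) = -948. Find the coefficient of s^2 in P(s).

Write P(s) = as^3 + bs^2 + cs + d. Substituting each data point gives a linear system:
  8a + 4b + 2c + d = 6
  125a + 25b + 5c + d = -42
  512a + 64b + 8c + d = -306
  1331a + 121b + 11c + d = -948
Solving the system yields a = -1, b = 3, c = 2, d = -2.
So P(s) = -s^3 + 3s^2 + 2s - 2.
The coefficient of s^2 is 3.

3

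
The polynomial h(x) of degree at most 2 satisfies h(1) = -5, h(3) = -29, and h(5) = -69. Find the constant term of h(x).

Write h(x) = ax^2 + bx + c. Substituting each data point gives a linear system:
  a + b + c = -5
  9a + 3b + c = -29
  25a + 5b + c = -69
Solving the system yields a = -2, b = -4, c = 1.
So h(x) = -2x² - 4x + 1.
The constant term is 1.

1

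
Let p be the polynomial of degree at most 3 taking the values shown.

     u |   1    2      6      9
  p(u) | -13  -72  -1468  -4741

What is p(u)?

p(u) = -6u^3 - 4u^2 - 5u + 2

Using the Lagrange interpolation formula with nodes 1, 2, 6, 9:
  L_0(u) = (u - 2)(u - 6)(u - 9) / -40
  L_1(u) = (u - 1)(u - 6)(u - 9) / 28
  L_2(u) = (u - 1)(u - 2)(u - 9) / -60
  L_3(u) = (u - 1)(u - 2)(u - 6) / 168
Then p(u) = -13·L_0(u) - 72·L_1(u) - 1468·L_2(u) - 4741·L_3(u).
Expanding and collecting terms gives p(u) = -6u³ - 4u² - 5u + 2.
Check: p(6) = -1468. ✓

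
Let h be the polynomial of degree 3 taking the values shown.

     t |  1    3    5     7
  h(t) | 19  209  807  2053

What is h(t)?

Write h(t) = at^3 + bt^2 + ct + d. Substituting each data point gives a linear system:
  a + b + c + d = 19
  27a + 9b + 3c + d = 209
  125a + 25b + 5c + d = 807
  343a + 49b + 7c + d = 2053
Solving the system yields a = 5, b = 6, c = 6, d = 2.
So h(t) = 5t^3 + 6t^2 + 6t + 2.
Check: h(5) = 807. ✓

h(t) = 5t^3 + 6t^2 + 6t + 2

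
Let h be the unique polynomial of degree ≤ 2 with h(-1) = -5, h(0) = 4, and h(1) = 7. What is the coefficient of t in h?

6

Write h(t) = at^2 + bt + c. Substituting each data point gives a linear system:
  a - b + c = -5
  c = 4
  a + b + c = 7
Solving the system yields a = -3, b = 6, c = 4.
So h(t) = -3t^2 + 6t + 4.
The coefficient of t is 6.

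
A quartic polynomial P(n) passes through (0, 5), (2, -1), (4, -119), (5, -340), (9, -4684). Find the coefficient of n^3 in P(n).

3

Write P(n) = an^4 + bn^3 + cn^2 + dn + e. Substituting each data point gives a linear system:
  e = 5
  16a + 8b + 4c + 2d + e = -1
  256a + 64b + 16c + 4d + e = -119
  625a + 125b + 25c + 5d + e = -340
  6561a + 729b + 81c + 9d + e = -4684
Solving the system yields a = -1, b = 3, c = -4, d = 1, e = 5.
So P(n) = -n^4 + 3n^3 - 4n^2 + n + 5.
The coefficient of n^3 is 3.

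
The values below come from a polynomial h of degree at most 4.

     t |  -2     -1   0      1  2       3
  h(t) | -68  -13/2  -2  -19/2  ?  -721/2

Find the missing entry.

-80

On equispaced nodes a degree-4 polynomial has vanishing fifth forward difference, so
  - h(-2) + 5·h(-1) - 10·h(0) + 10·h(1) - 5·h(2) + h(3) = 0.
Substituting the known values and solving for h(2):
  -5·h(2) = 400
  h(2) = -80.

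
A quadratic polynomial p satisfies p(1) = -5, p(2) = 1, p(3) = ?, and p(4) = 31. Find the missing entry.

13

The 3 known points determine the degree-2 polynomial uniquely.
Write p(x) = ax^2 + bx + c. Substituting each data point gives a linear system:
  a + b + c = -5
  4a + 2b + c = 1
  16a + 4b + c = 31
Solving the system yields a = 3, b = -3, c = -5.
So p(x) = 3x^2 - 3x - 5.
Then p(3) = 13.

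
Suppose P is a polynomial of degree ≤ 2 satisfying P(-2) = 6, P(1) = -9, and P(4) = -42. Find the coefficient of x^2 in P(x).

Write P(x) = ax^2 + bx + c. Substituting each data point gives a linear system:
  4a - 2b + c = 6
  a + b + c = -9
  16a + 4b + c = -42
Solving the system yields a = -1, b = -6, c = -2.
So P(x) = -x^2 - 6x - 2.
The leading coefficient is -1.

-1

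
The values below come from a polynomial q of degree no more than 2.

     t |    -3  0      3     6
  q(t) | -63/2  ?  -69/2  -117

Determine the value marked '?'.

The 3 known points determine the degree-2 polynomial uniquely.
Write q(t) = at^2 + bt + c. Substituting each data point gives a linear system:
  9a - 3b + c = -63/2
  9a + 3b + c = -69/2
  36a + 6b + c = -117
Solving the system yields a = -3, b = -1/2, c = -6.
So q(t) = -3t² - (1/2)t - 6.
Then q(0) = -6.

-6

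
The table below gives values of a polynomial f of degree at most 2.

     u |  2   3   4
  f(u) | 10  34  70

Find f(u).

Using the Lagrange interpolation formula with nodes 2, 3, 4:
  L_0(u) = (u - 3)(u - 4) / 2
  L_1(u) = (u - 2)(u - 4) / -1
  L_2(u) = (u - 2)(u - 3) / 2
Then f(u) = 10·L_0(u) + 34·L_1(u) + 70·L_2(u).
Expanding and collecting terms gives f(u) = 6u^2 - 6u - 2.
Check: f(2) = 10. ✓

f(u) = 6u^2 - 6u - 2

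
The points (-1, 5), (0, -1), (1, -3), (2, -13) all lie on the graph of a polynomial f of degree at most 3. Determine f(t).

f(t) = -2t^3 + 2t^2 - 2t - 1

Write f(t) = at^3 + bt^2 + ct + d. Substituting each data point gives a linear system:
  -a + b - c + d = 5
  d = -1
  a + b + c + d = -3
  8a + 4b + 2c + d = -13
Solving the system yields a = -2, b = 2, c = -2, d = -1.
So f(t) = -2t^3 + 2t^2 - 2t - 1.
Check: f(2) = -13. ✓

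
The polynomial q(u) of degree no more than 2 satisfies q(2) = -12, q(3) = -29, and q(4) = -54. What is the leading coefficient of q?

-4

Write q(u) = au^2 + bu + c. Substituting each data point gives a linear system:
  4a + 2b + c = -12
  9a + 3b + c = -29
  16a + 4b + c = -54
Solving the system yields a = -4, b = 3, c = -2.
So q(u) = -4u^2 + 3u - 2.
The leading coefficient is -4.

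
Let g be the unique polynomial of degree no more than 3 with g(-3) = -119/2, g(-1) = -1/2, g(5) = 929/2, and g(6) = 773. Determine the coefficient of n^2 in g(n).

3

Write g(n) = an^3 + bn^2 + cn + d. Substituting each data point gives a linear system:
  -27a + 9b - 3c + d = -119/2
  -a + b - c + d = -1/2
  125a + 25b + 5c + d = 929/2
  216a + 36b + 6c + d = 773
Solving the system yields a = 3, b = 3, c = 5/2, d = 2.
So g(n) = 3n^3 + 3n^2 + (5/2)n + 2.
The coefficient of n^2 is 3.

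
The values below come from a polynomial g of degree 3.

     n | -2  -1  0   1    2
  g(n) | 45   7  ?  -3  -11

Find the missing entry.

The 4 known points determine the degree-3 polynomial uniquely.
Write g(n) = an^3 + bn^2 + cn + d. Substituting each data point gives a linear system:
  -8a + 4b - 2c + d = 45
  -a + b - c + d = 7
  a + b + c + d = -3
  8a + 4b + 2c + d = -11
Solving the system yields a = -3, b = 5, c = -2, d = -3.
So g(n) = -3n³ + 5n² - 2n - 3.
Then g(0) = -3.

-3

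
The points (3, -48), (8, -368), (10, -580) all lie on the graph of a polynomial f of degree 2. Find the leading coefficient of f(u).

Write f(u) = au^2 + bu + c. Substituting each data point gives a linear system:
  9a + 3b + c = -48
  64a + 8b + c = -368
  100a + 10b + c = -580
Solving the system yields a = -6, b = 2, c = 0.
So f(u) = -6u^2 + 2u.
The leading coefficient is -6.

-6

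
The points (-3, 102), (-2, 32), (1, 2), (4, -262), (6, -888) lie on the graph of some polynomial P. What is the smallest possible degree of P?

3

Divided differences on the nodes -3, -2, 1, 4, 6:
  order 0: 102  32  2  -262  -888
  order 1: -70  -10  -88  -313
  order 2: 15  -13  -45
  order 3: -4  -4
  order 4: 0
The order-3 divided differences are all -4 (nonzero) and every higher order vanishes, so the data lies on a polynomial of degree exactly 3.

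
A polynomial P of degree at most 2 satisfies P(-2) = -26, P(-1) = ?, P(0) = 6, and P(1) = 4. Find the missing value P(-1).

On equispaced nodes a degree-2 polynomial has vanishing third forward difference, so
  - P(-2) + 3·P(-1) - 3·P(0) + P(1) = 0.
Substituting the known values and solving for P(-1):
  3·P(-1) = -12
  P(-1) = -4.

-4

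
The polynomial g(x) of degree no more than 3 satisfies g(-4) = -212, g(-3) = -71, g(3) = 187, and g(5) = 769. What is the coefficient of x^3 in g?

5

Write g(x) = ax^3 + bx^2 + cx + d. Substituting each data point gives a linear system:
  -64a + 16b - 4c + d = -212
  -27a + 9b - 3c + d = -71
  27a + 9b + 3c + d = 187
  125a + 25b + 5c + d = 769
Solving the system yields a = 5, b = 6, c = -2, d = 4.
So g(x) = 5x³ + 6x² - 2x + 4.
The leading coefficient is 5.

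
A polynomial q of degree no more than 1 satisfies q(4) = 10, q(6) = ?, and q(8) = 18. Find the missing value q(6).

The 2 known points determine the degree-1 polynomial uniquely.
Write q(s) = as + b. Substituting each data point gives a linear system:
  4a + b = 10
  8a + b = 18
Solving the system yields a = 2, b = 2.
So q(s) = 2s + 2.
Then q(6) = 14.

14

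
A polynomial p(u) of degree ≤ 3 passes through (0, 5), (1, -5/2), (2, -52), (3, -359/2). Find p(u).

Write p(u) = au^3 + bu^2 + cu + d. Substituting each data point gives a linear system:
  d = 5
  a + b + c + d = -5/2
  8a + 4b + 2c + d = -52
  27a + 9b + 3c + d = -359/2
Solving the system yields a = -6, b = -3, c = 3/2, d = 5.
So p(u) = -6u^3 - 3u^2 + (3/2)u + 5.
Check: p(1) = -5/2. ✓

p(u) = -6u^3 - 3u^2 + (3/2)u + 5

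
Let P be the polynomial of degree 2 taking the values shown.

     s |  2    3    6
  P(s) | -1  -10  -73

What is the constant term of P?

Write P(s) = as^2 + bs + c. Substituting each data point gives a linear system:
  4a + 2b + c = -1
  9a + 3b + c = -10
  36a + 6b + c = -73
Solving the system yields a = -3, b = 6, c = -1.
So P(s) = -3s^2 + 6s - 1.
The constant term is -1.

-1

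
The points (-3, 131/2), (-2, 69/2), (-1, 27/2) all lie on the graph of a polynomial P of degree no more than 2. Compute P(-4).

213/2

Using the Lagrange interpolation formula with nodes -3, -2, -1:
  L_0(s) = (s + 2)(s + 1) / 2
  L_1(s) = (s + 3)(s + 1) / -1
  L_2(s) = (s + 3)(s + 2) / 2
Then P(s) = 131/2·L_0(s) + 69/2·L_1(s) + 27/2·L_2(s).
Expanding and collecting terms gives P(s) = 5s² - 6s + 5/2.
Evaluating at s = -4: P(-4) = 213/2.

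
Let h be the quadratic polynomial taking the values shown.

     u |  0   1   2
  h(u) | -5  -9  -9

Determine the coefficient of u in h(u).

-6

Write h(u) = au^2 + bu + c. Substituting each data point gives a linear system:
  c = -5
  a + b + c = -9
  4a + 2b + c = -9
Solving the system yields a = 2, b = -6, c = -5.
So h(u) = 2u^2 - 6u - 5.
The coefficient of u is -6.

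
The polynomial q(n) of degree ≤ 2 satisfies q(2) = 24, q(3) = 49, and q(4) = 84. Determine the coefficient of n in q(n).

Write q(n) = an^2 + bn + c. Substituting each data point gives a linear system:
  4a + 2b + c = 24
  9a + 3b + c = 49
  16a + 4b + c = 84
Solving the system yields a = 5, b = 0, c = 4.
So q(n) = 5n^2 + 4.
The coefficient of n is 0.

0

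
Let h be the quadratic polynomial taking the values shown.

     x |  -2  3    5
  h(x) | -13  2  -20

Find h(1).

8

Using the Lagrange interpolation formula with nodes -2, 3, 5:
  L_0(x) = (x - 3)(x - 5) / 35
  L_1(x) = (x + 2)(x - 5) / -10
  L_2(x) = (x + 2)(x - 3) / 14
Then h(x) = -13·L_0(x) + 2·L_1(x) - 20·L_2(x).
Expanding and collecting terms gives h(x) = -2x^2 + 5x + 5.
Evaluating at x = 1: h(1) = 8.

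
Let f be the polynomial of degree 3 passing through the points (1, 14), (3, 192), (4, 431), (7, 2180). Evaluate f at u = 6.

Using the Lagrange interpolation formula with nodes 1, 3, 4, 7:
  L_0(u) = (u - 3)(u - 4)(u - 7) / -36
  L_1(u) = (u - 1)(u - 4)(u - 7) / 8
  L_2(u) = (u - 1)(u - 3)(u - 7) / -9
  L_3(u) = (u - 1)(u - 3)(u - 4) / 72
Then f(u) = 14·L_0(u) + 192·L_1(u) + 431·L_2(u) + 2180·L_3(u).
Expanding and collecting terms gives f(u) = 6u^3 + 2u^2 + 3u + 3.
Evaluating at u = 6: f(6) = 1389.

1389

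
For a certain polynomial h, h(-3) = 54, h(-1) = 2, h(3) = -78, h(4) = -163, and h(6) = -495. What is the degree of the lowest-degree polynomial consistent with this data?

3

Divided differences on the nodes -3, -1, 3, 4, 6:
  order 0: 54  2  -78  -163  -495
  order 1: -26  -20  -85  -166
  order 2: 1  -13  -27
  order 3: -2  -2
  order 4: 0
The order-3 divided differences are all -2 (nonzero) and every higher order vanishes, so the data lies on a polynomial of degree exactly 3.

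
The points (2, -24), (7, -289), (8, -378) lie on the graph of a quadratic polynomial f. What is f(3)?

Using the Lagrange interpolation formula with nodes 2, 7, 8:
  L_0(t) = (t - 7)(t - 8) / 30
  L_1(t) = (t - 2)(t - 8) / -5
  L_2(t) = (t - 2)(t - 7) / 6
Then f(t) = -24·L_0(t) - 289·L_1(t) - 378·L_2(t).
Expanding and collecting terms gives f(t) = -6t^2 + t - 2.
Evaluating at t = 3: f(3) = -53.

-53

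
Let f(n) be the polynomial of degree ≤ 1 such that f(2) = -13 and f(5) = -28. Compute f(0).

-3

Using the Lagrange interpolation formula with nodes 2, 5:
  L_0(n) = (n - 5) / -3
  L_1(n) = (n - 2) / 3
Then f(n) = -13·L_0(n) - 28·L_1(n).
Expanding and collecting terms gives f(n) = -5n - 3.
Evaluating at n = 0: f(0) = -3.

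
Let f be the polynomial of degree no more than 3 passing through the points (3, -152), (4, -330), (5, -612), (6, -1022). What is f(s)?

f(s) = -4s^3 - 4s^2 - 2s - 2

Write f(s) = as^3 + bs^2 + cs + d. Substituting each data point gives a linear system:
  27a + 9b + 3c + d = -152
  64a + 16b + 4c + d = -330
  125a + 25b + 5c + d = -612
  216a + 36b + 6c + d = -1022
Solving the system yields a = -4, b = -4, c = -2, d = -2.
So f(s) = -4s^3 - 4s^2 - 2s - 2.
Check: f(4) = -330. ✓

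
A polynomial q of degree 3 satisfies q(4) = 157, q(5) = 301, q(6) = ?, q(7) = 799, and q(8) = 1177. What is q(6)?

The 4 known points determine the degree-3 polynomial uniquely.
Write q(u) = au^3 + bu^2 + cu + d. Substituting each data point gives a linear system:
  64a + 16b + 4c + d = 157
  125a + 25b + 5c + d = 301
  343a + 49b + 7c + d = 799
  512a + 64b + 8c + d = 1177
Solving the system yields a = 2, b = 3, c = -5, d = 1.
So q(u) = 2u^3 + 3u^2 - 5u + 1.
Then q(6) = 511.

511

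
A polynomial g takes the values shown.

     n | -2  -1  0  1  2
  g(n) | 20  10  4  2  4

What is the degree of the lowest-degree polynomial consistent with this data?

Forward differences of the values at n = -2, -1, 0, 1, 2:
  g  : 20  10  4  2  4
  Δ  : -10  -6  -2  2
  Δ^2: 4  4  4
  Δ^3: 0  0
  Δ^4: 0
The second differences are constant (4) and nonzero, while all higher differences vanish, so the minimal degree is 2.

2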